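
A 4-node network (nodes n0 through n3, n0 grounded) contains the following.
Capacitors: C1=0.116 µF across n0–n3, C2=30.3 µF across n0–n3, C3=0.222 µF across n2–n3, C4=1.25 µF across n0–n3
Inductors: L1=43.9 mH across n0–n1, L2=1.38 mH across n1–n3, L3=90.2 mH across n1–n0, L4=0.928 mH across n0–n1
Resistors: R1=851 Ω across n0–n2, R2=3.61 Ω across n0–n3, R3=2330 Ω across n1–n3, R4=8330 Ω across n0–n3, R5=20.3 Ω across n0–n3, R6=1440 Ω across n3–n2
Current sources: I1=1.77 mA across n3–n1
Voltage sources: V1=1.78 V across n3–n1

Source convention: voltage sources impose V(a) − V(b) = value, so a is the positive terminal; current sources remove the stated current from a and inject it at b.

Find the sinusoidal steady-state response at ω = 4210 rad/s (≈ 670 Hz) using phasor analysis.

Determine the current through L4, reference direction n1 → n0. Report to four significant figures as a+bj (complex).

MNA unknowns: 3 node voltages V₁..V_3 plus 1 source current (V1)
C1: Y=0.000+0.0004884j on G[0,3]
L1: Y=0.000-0.005411j on G[0,1]
C2: Y=0.000+0.1276j on G[0,3]
R1: Y=0.001175+0.000j on G[0,2]
R2: Y=0.2770+0.000j on G[0,3]
R3: Y=0.0004292+0.000j on G[1,3]
R4: Y=0.0001200+0.000j on G[0,3]
R5: Y=0.04926+0.000j on G[0,3]
C3: Y=0.000+0.0009346j on G[2,3]
L2: Y=0.000-0.1721j on G[1,3]
C4: Y=0.000+0.005263j on G[0,3]
R6: Y=0.0006944+0.000j on G[3,2]
L3: Y=0.000-0.002633j on G[1,0]
I1: z[3]−=0.00177, z[1]+=0.00177
L4: Y=0.000-0.2560j on G[0,1]
V1: row V3−V1=1.78, i_V1 at 3,1
solve → V1=-1.286-1.240j, V2=0.5576-0.4921j, V3=0.4945-1.240j
aux → i_V1=-0.3299+0.6458j

-0.3174+0.3290j A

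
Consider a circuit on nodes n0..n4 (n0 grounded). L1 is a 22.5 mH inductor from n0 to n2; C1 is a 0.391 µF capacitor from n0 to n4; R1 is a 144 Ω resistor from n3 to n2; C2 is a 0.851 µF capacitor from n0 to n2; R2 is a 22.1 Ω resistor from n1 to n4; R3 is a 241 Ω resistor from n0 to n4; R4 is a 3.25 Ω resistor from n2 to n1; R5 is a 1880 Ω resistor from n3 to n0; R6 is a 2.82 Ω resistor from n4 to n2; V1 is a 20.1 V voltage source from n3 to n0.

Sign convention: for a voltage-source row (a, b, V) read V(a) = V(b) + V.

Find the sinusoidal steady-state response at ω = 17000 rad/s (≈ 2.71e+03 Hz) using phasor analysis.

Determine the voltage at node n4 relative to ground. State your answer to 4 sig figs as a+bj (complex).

3.247-5.548j V

MNA unknowns: 4 node voltages V₁..V_4 plus 1 source current (V1)
L1: Y=0.000-0.002614j on G[0,2]
C1: Y=0.000+0.006647j on G[0,4]
R1: Y=0.006944+0.000j on G[3,2]
C2: Y=0.000+0.01447j on G[0,2]
R2: Y=0.04525+0.000j on G[1,4]
R3: Y=0.004149+0.000j on G[0,4]
R4: Y=0.3077+0.000j on G[2,1]
R5: Y=0.0005319+0.000j on G[3,0]
R6: Y=0.3546+0.000j on G[4,2]
V1: row V3−V0=20.1, i_V1 at 3,0
solve → V1=3.358-5.551j, V2=3.374-5.552j, V3=20.10+0.000j, V4=3.247-5.548j
aux → i_V1=-0.1268-0.03855j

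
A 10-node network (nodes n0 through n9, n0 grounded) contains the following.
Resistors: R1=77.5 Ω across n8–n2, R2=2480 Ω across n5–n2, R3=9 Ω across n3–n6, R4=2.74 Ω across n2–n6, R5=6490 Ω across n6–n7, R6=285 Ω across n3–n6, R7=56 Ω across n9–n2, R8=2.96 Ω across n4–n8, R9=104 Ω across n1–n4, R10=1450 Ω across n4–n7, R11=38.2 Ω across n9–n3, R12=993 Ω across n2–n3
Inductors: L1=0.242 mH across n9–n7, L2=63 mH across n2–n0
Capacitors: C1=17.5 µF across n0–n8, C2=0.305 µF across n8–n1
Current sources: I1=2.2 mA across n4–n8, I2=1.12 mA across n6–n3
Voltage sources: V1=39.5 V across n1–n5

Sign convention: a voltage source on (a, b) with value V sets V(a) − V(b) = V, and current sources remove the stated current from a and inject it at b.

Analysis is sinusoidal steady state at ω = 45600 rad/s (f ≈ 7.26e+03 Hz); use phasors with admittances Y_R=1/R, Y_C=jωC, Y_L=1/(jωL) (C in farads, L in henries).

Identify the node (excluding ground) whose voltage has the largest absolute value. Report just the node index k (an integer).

5

MNA unknowns: 9 node voltages V₁..V_9 plus 1 source current (V1)
R1: Y=0.01290+0.000j on G[8,2]
R2: Y=0.0004032+0.000j on G[5,2]
R3: Y=0.1111+0.000j on G[3,6]
L1: Y=0.000-0.09062j on G[9,7]
R4: Y=0.3650+0.000j on G[2,6]
R5: Y=0.0001541+0.000j on G[6,7]
C1: Y=0.000+0.7980j on G[0,8]
R6: Y=0.003509+0.000j on G[3,6]
R7: Y=0.01786+0.000j on G[9,2]
I1: z[4]−=0.0022, z[8]+=0.0022
R8: Y=0.3378+0.000j on G[4,8]
L2: Y=0.000-0.0003481j on G[2,0]
C2: Y=0.000+0.01391j on G[8,1]
R9: Y=0.009615+0.000j on G[1,4]
R10: Y=0.0006897+0.000j on G[4,7]
R11: Y=0.02618+0.000j on G[9,3]
R12: Y=0.001007+0.000j on G[2,3]
I2: z[6]−=0.00112, z[3]+=0.00112
V1: row V1−V5=39.5, i_V1 at 1,5
solve → V1=0.5188-0.7427j, V2=-1.123-0.05080j, V3=-1.110-0.05071j, V4=0.005357-0.02062j, V5=-38.98-0.7427j, V6=-1.122-0.05077j, V7=-1.098-0.04208j, V8=-0.0004899-2.216e-05j, V9=-1.098-0.05044j
aux → i_V1=-0.01527-0.0002790j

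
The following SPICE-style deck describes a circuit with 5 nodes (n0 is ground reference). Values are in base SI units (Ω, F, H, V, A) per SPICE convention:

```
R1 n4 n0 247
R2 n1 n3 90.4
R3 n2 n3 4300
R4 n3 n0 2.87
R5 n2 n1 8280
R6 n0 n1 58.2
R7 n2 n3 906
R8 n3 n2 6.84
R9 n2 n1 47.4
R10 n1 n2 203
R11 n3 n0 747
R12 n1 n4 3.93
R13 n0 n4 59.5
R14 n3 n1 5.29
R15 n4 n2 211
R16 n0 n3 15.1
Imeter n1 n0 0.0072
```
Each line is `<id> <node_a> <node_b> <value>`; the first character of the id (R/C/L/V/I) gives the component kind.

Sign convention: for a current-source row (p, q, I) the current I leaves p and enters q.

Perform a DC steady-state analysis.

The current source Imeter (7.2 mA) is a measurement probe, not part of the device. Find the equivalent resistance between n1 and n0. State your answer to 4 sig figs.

Apply KCL at each of the 4 non-ground nodes and solve the resulting linear system.
Node n1: branches {R2, R5, R6, R9, R10, R12, R14, Imeter} → V_1 = -0.03948
Node n2: branches {R3, R5, R7, R8, R9, R10, R15} → V_2 = -0.01821
Node n3: branches {R2, R3, R4, R7, R8, R11, R14, R16} → V_3 = -0.01386
Node n4: branches {R1, R12, R13, R15} → V_4 = -0.03618

R_eq = 5.483 Ω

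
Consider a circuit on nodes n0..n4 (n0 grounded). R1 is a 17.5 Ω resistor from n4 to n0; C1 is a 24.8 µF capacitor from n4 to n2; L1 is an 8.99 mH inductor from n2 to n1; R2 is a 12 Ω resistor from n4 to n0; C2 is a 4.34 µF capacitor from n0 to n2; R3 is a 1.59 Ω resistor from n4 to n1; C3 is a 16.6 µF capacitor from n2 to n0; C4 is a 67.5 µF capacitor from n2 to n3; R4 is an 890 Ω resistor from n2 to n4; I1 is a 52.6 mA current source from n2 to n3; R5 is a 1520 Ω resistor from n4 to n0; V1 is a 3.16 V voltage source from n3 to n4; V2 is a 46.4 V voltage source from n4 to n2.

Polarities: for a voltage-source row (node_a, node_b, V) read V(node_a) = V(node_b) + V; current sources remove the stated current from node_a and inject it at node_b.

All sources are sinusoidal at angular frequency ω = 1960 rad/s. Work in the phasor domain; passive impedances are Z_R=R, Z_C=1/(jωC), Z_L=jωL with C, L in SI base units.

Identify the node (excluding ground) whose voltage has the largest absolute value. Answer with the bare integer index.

2

MNA unknowns: 4 node voltages V₁..V_4 plus 2 source currents (V1, V2)
R1: Y=0.05714+0.000j on G[4,0]
C1: Y=0.000+0.04861j on G[4,2]
L1: Y=0.000-0.05675j on G[2,1]
R2: Y=0.08333+0.000j on G[4,0]
C2: Y=0.000+0.008506j on G[0,2]
R3: Y=0.6289+0.000j on G[4,1]
C3: Y=0.000+0.03254j on G[2,0]
C4: Y=0.000+0.1323j on G[2,3]
R4: Y=0.001124+0.000j on G[2,4]
I1: z[2]−=0.0526, z[3]+=0.0526
R5: Y=0.0006579+0.000j on G[4,0]
V1: row V3−V4=3.16, i_V1 at 3,4
V2: row V4−V2=46.4, i_V2 at 4,2
solve → V1=3.243+16.59j, V2=-42.78+12.44j, V3=6.778+12.44j, V4=3.618+12.44j
aux → i_V1=0.05260-6.557j, i_V2=-0.7459-7.956j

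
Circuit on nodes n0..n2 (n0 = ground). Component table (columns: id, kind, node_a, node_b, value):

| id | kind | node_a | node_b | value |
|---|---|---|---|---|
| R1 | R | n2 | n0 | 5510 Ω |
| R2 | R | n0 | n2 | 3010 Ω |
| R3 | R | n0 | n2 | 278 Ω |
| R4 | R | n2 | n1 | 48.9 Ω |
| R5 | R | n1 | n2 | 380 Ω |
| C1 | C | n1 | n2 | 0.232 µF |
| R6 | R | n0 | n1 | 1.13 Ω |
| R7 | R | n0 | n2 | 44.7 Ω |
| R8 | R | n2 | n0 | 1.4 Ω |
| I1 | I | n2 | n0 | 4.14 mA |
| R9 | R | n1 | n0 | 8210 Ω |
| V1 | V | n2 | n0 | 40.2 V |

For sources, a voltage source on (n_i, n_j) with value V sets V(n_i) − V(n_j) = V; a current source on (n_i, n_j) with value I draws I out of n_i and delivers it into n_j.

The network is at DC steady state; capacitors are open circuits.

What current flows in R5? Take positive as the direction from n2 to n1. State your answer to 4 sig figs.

Apply KCL at each of the 2 non-ground nodes and solve the resulting linear system.
Node n1: branches {R4, R5, C1, R6, R9} → V_1 = 1.022
Node n2: branches {R1, R2, R3, R4, R5, C1, R7, R8, I1, V1} → V_2 = 40.20
Source currents: i(V1)=-30.69

0.1031 A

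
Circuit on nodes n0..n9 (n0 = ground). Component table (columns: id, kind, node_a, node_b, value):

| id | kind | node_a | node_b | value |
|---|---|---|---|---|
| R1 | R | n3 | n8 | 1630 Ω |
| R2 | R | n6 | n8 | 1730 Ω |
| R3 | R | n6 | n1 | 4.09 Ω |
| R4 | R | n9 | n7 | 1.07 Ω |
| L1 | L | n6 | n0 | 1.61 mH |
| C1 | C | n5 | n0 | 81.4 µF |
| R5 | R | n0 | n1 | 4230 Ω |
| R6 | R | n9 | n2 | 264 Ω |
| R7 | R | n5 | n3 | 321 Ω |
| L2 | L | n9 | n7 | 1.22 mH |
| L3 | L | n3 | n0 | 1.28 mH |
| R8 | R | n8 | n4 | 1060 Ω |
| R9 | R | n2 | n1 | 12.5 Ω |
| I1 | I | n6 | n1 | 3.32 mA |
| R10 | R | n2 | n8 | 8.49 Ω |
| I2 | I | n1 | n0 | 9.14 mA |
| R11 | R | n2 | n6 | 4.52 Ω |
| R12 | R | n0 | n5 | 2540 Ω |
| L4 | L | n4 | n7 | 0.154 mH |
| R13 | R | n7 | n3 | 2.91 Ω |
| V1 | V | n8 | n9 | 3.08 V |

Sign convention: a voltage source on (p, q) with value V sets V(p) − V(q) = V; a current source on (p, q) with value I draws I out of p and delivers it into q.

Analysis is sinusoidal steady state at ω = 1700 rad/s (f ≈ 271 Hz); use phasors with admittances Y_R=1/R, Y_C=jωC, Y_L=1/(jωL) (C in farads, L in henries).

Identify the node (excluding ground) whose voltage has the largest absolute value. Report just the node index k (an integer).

Apply KCL at each of the 9 non-ground nodes and solve the resulting linear system.
Node n1: branches {R3, R5, R9, I1, I2} → V_1 = 0.2903+0.3964j
Node n2: branches {R6, R9, R10, R11} → V_2 = 0.7633+0.2419j
Node n3: branches {R1, R7, L3, R13} → V_3 = -0.1292-0.3748j
Node n4: branches {R8, L4} → V_4 = -0.6359-0.2050j
Node n5: branches {C1, R7, R12} → V_5 = -0.008507+0.002693j
Node n6: branches {R2, R3, L1, I1, R11} → V_6 = 0.1596+0.4473j
Node n7: branches {R4, L2, L4, R13} → V_7 = -0.6359-0.2057j
Node n8: branches {R1, R2, R8, R10, V1} → V_8 = 2.269-0.2337j
Node n9: branches {R4, R6, L2, V1} → V_9 = -0.8107-0.2337j
Source currents: i(V1)=-0.1828+0.05635j

8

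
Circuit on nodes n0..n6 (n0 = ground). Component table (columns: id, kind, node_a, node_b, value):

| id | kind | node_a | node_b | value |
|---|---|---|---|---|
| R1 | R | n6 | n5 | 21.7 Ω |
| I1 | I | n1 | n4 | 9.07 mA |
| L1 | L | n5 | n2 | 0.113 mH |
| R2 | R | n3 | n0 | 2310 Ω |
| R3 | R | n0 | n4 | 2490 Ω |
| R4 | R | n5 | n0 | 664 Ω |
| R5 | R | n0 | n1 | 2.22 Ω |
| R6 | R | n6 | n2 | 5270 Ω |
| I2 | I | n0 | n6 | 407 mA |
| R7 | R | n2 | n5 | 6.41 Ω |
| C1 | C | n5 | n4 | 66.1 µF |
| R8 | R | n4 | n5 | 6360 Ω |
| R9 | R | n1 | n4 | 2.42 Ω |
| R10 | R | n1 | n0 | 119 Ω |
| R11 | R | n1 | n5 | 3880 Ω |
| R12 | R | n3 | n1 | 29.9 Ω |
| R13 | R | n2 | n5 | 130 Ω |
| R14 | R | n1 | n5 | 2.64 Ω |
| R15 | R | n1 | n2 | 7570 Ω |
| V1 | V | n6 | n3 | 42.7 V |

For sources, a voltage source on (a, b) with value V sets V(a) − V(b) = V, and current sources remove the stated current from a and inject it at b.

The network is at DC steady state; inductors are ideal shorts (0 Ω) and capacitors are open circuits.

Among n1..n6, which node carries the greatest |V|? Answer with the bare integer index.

6

Element admittances at DC:
  Y(R1) = 0.04608 S between n6,n5
  I1: injects 0.00907 A into n4 (from n1)
  L1: short n5↔n2 (DC inductor)
  Y(R2) = 0.0004329 S between n3,n0
  Y(R3) = 0.0004016 S between n0,n4
  Y(R4) = 0.001506 S between n5,n0
  Y(R5) = 0.4505 S between n0,n1
  Y(R6) = 0.0001898 S between n6,n2
  I2: injects 0.407 A into n6 (from n0)
  Y(R7) = 0.1560 S between n2,n5
  Y(C1) = 0.000 S between n5,n4
  Y(R8) = 0.0001572 S between n4,n5
  Y(R9) = 0.4132 S between n1,n4
  Y(R10) = 0.008403 S between n1,n0
  Y(R11) = 0.0002577 S between n1,n5
  Y(R12) = 0.03344 S between n3,n1
  Y(R13) = 0.007692 S between n2,n5
  Y(R14) = 0.3788 S between n1,n5
  Y(R15) = 0.0001321 S between n1,n2
  V1: constraint V(n6)−V(n3) = 42.7
Assemble and solve the 8×8 MNA system:
  V(n1)=0.8907  V(n2)=3.559  V(n3)=-17.15  V(n4)=0.9128  V(n5)=3.559  V(n6)=25.55
  i(L1)=-0.003821  i(V1)=-0.6107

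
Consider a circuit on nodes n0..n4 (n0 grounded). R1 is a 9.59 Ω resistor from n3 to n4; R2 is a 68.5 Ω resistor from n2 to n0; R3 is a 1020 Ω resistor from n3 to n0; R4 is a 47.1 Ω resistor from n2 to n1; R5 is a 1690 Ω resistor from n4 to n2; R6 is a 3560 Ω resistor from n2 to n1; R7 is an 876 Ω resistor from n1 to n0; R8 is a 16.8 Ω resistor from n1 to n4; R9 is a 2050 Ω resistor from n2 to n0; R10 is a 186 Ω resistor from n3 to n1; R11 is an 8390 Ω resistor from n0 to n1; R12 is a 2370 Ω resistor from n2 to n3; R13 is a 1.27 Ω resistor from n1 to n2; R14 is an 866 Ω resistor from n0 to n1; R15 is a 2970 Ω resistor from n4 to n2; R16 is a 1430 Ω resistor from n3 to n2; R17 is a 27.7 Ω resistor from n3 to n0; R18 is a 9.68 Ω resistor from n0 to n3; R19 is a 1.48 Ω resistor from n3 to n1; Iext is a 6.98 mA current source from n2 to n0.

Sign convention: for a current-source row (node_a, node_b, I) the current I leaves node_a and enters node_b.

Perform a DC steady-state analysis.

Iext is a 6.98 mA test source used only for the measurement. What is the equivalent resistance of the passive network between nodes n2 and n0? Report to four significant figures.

Apply KCL at each of the 4 non-ground nodes and solve the resulting linear system.
Node n1: branches {R4, R6, R7, R8, R10, R11, R13, R14, R19} → V_1 = -0.05085
Node n2: branches {R2, R4, R5, R6, R9, R12, R13, R15, R16, Iext} → V_2 = -0.05836
Node n3: branches {R1, R3, R10, R12, R16, R17, R18, R19} → V_3 = -0.04257
Node n4: branches {R1, R5, R8, R15} → V_4 = -0.04565

R_eq = 8.360 Ω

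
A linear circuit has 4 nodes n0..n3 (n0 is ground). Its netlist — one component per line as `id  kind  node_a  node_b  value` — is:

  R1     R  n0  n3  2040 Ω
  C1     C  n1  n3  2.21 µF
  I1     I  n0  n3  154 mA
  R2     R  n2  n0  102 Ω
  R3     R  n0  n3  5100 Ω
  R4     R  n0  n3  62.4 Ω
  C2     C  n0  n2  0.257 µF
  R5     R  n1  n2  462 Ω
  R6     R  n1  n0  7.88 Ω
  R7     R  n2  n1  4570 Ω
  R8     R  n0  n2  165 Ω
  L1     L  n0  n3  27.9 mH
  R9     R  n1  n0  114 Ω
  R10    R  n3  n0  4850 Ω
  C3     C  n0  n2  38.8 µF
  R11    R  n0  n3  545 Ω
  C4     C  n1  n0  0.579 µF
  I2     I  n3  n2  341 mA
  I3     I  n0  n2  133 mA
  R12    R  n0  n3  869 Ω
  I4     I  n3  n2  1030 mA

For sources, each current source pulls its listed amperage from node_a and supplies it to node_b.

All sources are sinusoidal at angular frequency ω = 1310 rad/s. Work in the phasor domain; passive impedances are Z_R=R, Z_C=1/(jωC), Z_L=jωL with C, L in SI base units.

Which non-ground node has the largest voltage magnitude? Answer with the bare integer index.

3

MNA unknowns: 3 node voltages V₁..V_3
R1: Y=0.0004902+0.000j on G[0,3]
C1: Y=0.000+0.002895j on G[1,3]
I1: z[0]−=0.154, z[3]+=0.154
R2: Y=0.009804+0.000j on G[2,0]
R3: Y=0.0001961+0.000j on G[0,3]
R4: Y=0.01603+0.000j on G[0,3]
C2: Y=0.000+0.0003367j on G[0,2]
R5: Y=0.002165+0.000j on G[1,2]
R6: Y=0.1269+0.000j on G[1,0]
R7: Y=0.0002188+0.000j on G[2,1]
R8: Y=0.006061+0.000j on G[0,2]
L1: Y=0.000-0.02736j on G[0,3]
R9: Y=0.008772+0.000j on G[1,0]
R10: Y=0.0002062+0.000j on G[3,0]
C3: Y=0.000+0.05083j on G[0,2]
R11: Y=0.001835+0.000j on G[0,3]
C4: Y=0.000+0.0007585j on G[1,0]
I2: z[3]−=0.341, z[2]+=0.341
I3: z[0]−=0.133, z[2]+=0.133
R12: Y=0.001151+0.000j on G[0,3]
I4: z[3]−=1.03, z[2]+=1.03
solve → V1=0.7594-0.9817j, V2=9.271-26.12j, V3=-24.35-29.82j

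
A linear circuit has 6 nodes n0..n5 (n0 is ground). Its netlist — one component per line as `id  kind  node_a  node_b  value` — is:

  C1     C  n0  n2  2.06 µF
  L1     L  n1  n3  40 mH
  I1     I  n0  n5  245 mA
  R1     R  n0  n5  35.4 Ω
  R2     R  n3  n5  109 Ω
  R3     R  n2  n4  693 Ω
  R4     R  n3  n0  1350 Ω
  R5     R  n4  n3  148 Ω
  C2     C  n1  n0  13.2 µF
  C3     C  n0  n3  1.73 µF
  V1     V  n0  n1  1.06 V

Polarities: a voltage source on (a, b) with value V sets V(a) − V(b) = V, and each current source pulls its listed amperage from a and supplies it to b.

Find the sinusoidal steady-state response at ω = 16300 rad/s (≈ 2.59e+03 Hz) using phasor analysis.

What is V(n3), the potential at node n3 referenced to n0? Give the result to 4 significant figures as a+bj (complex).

Apply KCL at each of the 5 non-ground nodes and solve the resulting linear system.
Node n1: branches {L1, C2, V1} → V_1 = -1.060+0.000j
Node n2: branches {C1, R3} → V_2 = -0.07011-0.02821j
Node n3: branches {L1, R2, R4, R5, C3} → V_3 = 0.7265-2.008j
Node n4: branches {R3, R5} → V_4 = 0.5864-1.660j
Node n5: branches {I1, R1, R2} → V_5 = 6.725-0.4923j
Source currents: i(V1)=0.003080-0.2253j

0.7265-2.008j V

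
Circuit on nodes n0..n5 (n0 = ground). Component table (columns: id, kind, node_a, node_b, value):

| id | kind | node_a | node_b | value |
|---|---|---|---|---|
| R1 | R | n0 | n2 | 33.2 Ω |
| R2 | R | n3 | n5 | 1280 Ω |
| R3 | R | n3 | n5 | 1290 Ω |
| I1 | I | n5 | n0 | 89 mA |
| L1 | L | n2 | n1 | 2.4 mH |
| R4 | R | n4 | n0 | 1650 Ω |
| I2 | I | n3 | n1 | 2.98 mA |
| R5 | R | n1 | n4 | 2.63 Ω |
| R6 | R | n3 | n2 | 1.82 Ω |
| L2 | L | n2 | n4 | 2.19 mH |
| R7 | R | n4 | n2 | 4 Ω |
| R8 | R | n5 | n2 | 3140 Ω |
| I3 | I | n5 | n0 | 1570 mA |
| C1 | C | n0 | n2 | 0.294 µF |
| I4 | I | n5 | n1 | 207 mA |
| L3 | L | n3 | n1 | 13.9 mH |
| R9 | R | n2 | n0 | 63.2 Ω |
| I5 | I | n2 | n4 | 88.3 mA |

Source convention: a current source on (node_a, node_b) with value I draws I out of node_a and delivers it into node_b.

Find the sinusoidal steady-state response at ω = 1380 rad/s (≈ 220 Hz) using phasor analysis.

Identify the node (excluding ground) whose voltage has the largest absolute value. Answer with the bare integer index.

MNA unknowns: 5 node voltages V₁..V_5
R1: Y=0.03012+0.000j on G[0,2]
R2: Y=0.0007813+0.000j on G[3,5]
R3: Y=0.0007752+0.000j on G[3,5]
I1: z[5]−=0.089, z[0]+=0.089
L1: Y=0.000-0.3019j on G[2,1]
R4: Y=0.0006061+0.000j on G[4,0]
I2: z[3]−=0.00298, z[1]+=0.00298
R5: Y=0.3802+0.000j on G[1,4]
R6: Y=0.5495+0.000j on G[3,2]
L2: Y=0.000-0.3309j on G[2,4]
R7: Y=0.2500+0.000j on G[4,2]
R8: Y=0.0003185+0.000j on G[5,2]
I3: z[5]−=1.57, z[0]+=1.57
C1: Y=0.000+0.0004057j on G[0,2]
I4: z[5]−=0.207, z[1]+=0.207
L3: Y=0.000-0.05213j on G[3,1]
R9: Y=0.01582+0.000j on G[2,0]
I5: z[2]−=0.0883, z[4]+=0.0883
solve → V1=-35.75+0.9105j, V2=-35.64+0.3063j, V3=-38.38+0.05660j, V4=-35.70+0.6362j, V5=-1033+0.09901j

5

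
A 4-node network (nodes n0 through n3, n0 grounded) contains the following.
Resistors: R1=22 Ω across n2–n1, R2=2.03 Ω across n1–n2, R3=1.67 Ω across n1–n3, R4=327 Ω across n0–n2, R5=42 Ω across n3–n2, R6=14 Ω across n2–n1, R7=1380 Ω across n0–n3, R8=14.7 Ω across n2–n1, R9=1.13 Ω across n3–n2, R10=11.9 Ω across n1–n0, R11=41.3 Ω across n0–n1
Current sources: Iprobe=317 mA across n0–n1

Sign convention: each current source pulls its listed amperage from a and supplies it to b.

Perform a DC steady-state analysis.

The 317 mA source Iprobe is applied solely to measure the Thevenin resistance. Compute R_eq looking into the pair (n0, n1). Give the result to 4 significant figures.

Element admittances at DC:
  Y(R1) = 0.04545 S between n2,n1
  Y(R2) = 0.4926 S between n1,n2
  Y(R3) = 0.5988 S between n1,n3
  Y(R4) = 0.003058 S between n0,n2
  Y(R5) = 0.02381 S between n3,n2
  Y(R6) = 0.07143 S between n2,n1
  Y(R7) = 0.0007246 S between n0,n3
  Y(R8) = 0.06803 S between n2,n1
  Y(R9) = 0.8850 S between n3,n2
  Y(R10) = 0.08403 S between n1,n0
  Y(R11) = 0.02421 S between n0,n1
  Iprobe: injects 0.317 A into n1 (from n0)
Assemble and solve the 3×3 MNA system:
  V(n1)=2.830  V(n2)=2.820  V(n3)=2.823

R_eq = 8.927 Ω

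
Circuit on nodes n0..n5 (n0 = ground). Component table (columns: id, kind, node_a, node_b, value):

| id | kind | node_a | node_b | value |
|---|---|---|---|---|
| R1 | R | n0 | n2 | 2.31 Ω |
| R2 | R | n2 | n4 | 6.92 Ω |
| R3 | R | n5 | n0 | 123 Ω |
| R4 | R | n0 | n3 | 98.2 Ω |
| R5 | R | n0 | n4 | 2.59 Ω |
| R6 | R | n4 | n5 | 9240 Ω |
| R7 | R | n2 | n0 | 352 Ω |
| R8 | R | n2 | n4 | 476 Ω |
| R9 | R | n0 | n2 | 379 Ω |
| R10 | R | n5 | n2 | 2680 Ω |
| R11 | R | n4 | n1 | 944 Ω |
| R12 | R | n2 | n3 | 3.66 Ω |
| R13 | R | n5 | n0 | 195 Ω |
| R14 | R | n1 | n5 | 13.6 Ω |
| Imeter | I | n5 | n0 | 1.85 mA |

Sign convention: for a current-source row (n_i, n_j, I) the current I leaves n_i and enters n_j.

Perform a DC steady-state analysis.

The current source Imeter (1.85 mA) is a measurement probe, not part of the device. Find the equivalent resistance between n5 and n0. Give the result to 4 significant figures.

Element admittances at DC:
  Y(R1) = 0.4329 S between n0,n2
  Y(R2) = 0.1445 S between n2,n4
  Y(R3) = 0.008130 S between n5,n0
  Y(R4) = 0.01018 S between n0,n3
  Y(R5) = 0.3861 S between n0,n4
  Y(R6) = 0.0001082 S between n4,n5
  Y(R7) = 0.002841 S between n2,n0
  Y(R8) = 0.002101 S between n2,n4
  Y(R9) = 0.002639 S between n0,n2
  Y(R10) = 0.0003731 S between n5,n2
  Y(R11) = 0.001059 S between n4,n1
  Y(R12) = 0.2732 S between n2,n3
  Y(R13) = 0.005128 S between n5,n0
  Y(R14) = 0.07353 S between n1,n5
  Imeter: injects 0.00185 A into n0 (from n5)
Assemble and solve the 5×5 MNA system:
  V(n1)=-0.1234  V(n2)=-0.0001556  V(n3)=-0.0001500  V(n4)=-0.0003129  V(n5)=-0.1252

R_eq = 67.66 Ω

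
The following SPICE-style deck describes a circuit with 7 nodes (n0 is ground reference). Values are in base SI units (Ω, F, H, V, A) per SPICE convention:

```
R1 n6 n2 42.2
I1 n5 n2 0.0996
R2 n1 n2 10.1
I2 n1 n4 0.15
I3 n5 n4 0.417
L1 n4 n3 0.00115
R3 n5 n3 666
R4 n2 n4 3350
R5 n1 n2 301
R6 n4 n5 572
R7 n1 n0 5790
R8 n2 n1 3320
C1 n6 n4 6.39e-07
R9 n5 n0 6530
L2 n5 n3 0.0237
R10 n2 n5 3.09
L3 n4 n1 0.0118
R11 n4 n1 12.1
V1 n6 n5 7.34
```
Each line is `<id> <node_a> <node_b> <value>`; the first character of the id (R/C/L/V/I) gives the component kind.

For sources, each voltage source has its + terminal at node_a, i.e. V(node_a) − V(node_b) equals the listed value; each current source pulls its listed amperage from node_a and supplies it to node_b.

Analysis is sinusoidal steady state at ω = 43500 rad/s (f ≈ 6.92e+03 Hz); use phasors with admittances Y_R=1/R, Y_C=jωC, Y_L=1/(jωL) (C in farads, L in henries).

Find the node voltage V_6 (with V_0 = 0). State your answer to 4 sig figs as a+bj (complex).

4.702+0.5328j V

MNA unknowns: 6 node voltages V₁..V_6 plus 1 source current (V1)
R1: Y=0.02370+0.000j on G[6,2]
I1: z[5]−=0.0996, z[2]+=0.0996
R2: Y=0.09901+0.000j on G[1,2]
I2: z[1]−=0.15, z[4]+=0.15
I3: z[5]−=0.417, z[4]+=0.417
L1: Y=0.000-0.01999j on G[4,3]
R3: Y=0.001502+0.000j on G[5,3]
R4: Y=0.0002985+0.000j on G[2,4]
R5: Y=0.003322+0.000j on G[1,2]
R6: Y=0.001748+0.000j on G[4,5]
R7: Y=0.0001727+0.000j on G[1,0]
R8: Y=0.0003012+0.000j on G[2,1]
C1: Y=0.000+0.02780j on G[6,4]
R9: Y=0.0001531+0.000j on G[5,0]
L2: Y=0.000-0.0009700j on G[5,3]
R10: Y=0.3236+0.000j on G[2,5]
L3: Y=0.000-0.001948j on G[4,1]
R11: Y=0.08264+0.000j on G[4,1]
V1: row V6−V5=7.34, i_V1 at 6,5
solve → V1=2.339-0.4724j, V2=-0.8886+0.3024j, V3=7.508-1.940j, V4=8.186-1.298j, V5=-2.638+0.5328j, V6=4.702+0.5328j
aux → i_V1=-0.08160+0.09138j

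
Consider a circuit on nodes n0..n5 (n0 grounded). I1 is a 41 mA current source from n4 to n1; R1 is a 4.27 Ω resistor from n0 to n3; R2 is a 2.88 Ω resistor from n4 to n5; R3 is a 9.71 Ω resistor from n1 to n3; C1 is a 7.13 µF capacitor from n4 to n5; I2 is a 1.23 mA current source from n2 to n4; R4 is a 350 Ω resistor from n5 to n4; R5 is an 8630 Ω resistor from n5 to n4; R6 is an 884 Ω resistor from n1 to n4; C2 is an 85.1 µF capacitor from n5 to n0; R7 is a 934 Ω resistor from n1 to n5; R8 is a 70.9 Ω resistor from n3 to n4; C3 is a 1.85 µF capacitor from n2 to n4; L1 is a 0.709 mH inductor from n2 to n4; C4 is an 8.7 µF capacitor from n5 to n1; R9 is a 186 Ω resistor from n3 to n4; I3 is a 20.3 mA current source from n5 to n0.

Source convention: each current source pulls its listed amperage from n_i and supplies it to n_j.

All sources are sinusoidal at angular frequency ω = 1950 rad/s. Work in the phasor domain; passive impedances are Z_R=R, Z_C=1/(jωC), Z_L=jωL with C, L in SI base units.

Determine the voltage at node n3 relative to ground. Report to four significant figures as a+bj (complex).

Apply KCL at each of the 5 non-ground nodes and solve the resulting linear system.
Node n1: branches {I1, R3, R6, R7, C4} → V_1 = 0.4518-0.07027j
Node n2: branches {I2, C3, L1} → V_2 = -0.09687+0.2841j
Node n3: branches {R1, R3, R8, R9} → V_3 = 0.1252-0.004681j
Node n4: branches {I1, R2, C1, I2, R4, R5, R6, R8, C3, L1, R9} → V_4 = -0.09687+0.2858j
Node n5: branches {R2, C1, R4, R5, C2, R7, C4, I3} → V_5 = 0.006606+0.2990j

0.1252-0.004681j V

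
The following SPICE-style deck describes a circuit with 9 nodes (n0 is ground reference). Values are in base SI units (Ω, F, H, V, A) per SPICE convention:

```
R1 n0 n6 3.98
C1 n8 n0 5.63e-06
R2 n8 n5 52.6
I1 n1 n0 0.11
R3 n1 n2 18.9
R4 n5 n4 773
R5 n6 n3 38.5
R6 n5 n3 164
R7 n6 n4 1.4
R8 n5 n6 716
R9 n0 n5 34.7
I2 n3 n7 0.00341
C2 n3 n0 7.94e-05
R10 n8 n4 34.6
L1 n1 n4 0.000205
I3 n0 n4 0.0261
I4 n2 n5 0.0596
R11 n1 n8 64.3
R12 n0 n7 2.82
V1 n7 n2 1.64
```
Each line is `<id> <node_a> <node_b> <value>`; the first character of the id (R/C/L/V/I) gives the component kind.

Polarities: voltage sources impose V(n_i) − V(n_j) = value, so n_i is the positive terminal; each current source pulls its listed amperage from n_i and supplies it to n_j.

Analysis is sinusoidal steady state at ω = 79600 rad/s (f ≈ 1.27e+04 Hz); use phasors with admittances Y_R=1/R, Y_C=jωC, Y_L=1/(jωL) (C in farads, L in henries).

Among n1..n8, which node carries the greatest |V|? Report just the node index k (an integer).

Element admittances at ω=79600 rad/s:
  Y(R1) = 0.2513+0.000j S between n0,n6
  Y(C1) = 0.000+0.4481j S between n8,n0
  Y(R2) = 0.01901+0.000j S between n8,n5
  I1: injects 0.11 A into n0 (from n1)
  Y(R3) = 0.05291+0.000j S between n1,n2
  Y(R4) = 0.001294+0.000j S between n5,n4
  Y(R5) = 0.02597+0.000j S between n6,n3
  Y(R6) = 0.006098+0.000j S between n5,n3
  Y(R7) = 0.7143+0.000j S between n6,n4
  Y(R8) = 0.001397+0.000j S between n5,n6
  Y(R9) = 0.02882+0.000j S between n0,n5
  I2: injects 0.00341 A into n7 (from n3)
  Y(C2) = 0.000+6.320j S between n3,n0
  Y(R10) = 0.02890+0.000j S between n8,n4
  Y(L1) = 0.000-0.06128j S between n1,n4
  I3: injects 0.0261 A into n4 (from n0)
  I4: injects 0.0596 A into n5 (from n2)
  Y(R11) = 0.01555+0.000j S between n1,n8
  Y(R12) = 0.3546+0.000j S between n0,n7
  V1: constraint V(n7)−V(n2) = 1.64
Assemble and solve the 9×9 MNA system:
  V(n1)=-1.560-1.246j  V(n2)=-1.767-0.1618j  V(n3)=0.001020+0.0004310j  V(n4)=-0.3005+0.3382j  V(n5)=1.032+0.02260j  V(n6)=-0.2147+0.2433j  V(n7)=-0.1275-0.1618j  V(n8)=-0.02421+0.02628j
  i(V1)=0.04861+0.05738j

1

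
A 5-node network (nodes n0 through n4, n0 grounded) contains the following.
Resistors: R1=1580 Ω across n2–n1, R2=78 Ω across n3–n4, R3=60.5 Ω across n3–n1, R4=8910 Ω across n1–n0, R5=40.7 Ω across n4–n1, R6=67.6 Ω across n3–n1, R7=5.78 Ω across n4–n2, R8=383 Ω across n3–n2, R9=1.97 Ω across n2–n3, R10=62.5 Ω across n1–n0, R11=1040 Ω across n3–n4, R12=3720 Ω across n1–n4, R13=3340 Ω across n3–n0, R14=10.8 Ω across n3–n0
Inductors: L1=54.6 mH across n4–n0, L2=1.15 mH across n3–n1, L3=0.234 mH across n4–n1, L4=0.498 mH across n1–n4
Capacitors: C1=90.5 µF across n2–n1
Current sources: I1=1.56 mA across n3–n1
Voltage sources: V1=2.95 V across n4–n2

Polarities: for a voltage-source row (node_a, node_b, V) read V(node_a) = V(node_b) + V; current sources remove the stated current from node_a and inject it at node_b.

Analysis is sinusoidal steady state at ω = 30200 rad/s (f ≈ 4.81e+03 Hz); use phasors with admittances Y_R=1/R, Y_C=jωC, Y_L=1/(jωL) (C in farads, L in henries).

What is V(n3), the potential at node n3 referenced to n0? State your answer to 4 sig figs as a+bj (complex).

MNA unknowns: 4 node voltages V₁..V_4 plus 1 source current (V1)
R1: Y=0.0006329+0.000j on G[2,1]
R2: Y=0.01282+0.000j on G[3,4]
R3: Y=0.01653+0.000j on G[3,1]
R4: Y=0.0001122+0.000j on G[1,0]
L1: Y=0.000-0.0006065j on G[4,0]
R5: Y=0.02457+0.000j on G[4,1]
L2: Y=0.000-0.02879j on G[3,1]
R6: Y=0.01479+0.000j on G[3,1]
R7: Y=0.1730+0.000j on G[4,2]
R8: Y=0.002611+0.000j on G[3,2]
C1: Y=0.000+2.733j on G[2,1]
R9: Y=0.5076+0.000j on G[2,3]
I1: z[3]−=0.00156, z[1]+=0.00156
R10: Y=0.01600+0.000j on G[1,0]
R11: Y=0.0009615+0.000j on G[3,4]
L3: Y=0.000-0.1415j on G[4,1]
R12: Y=0.0002688+0.000j on G[1,4]
R13: Y=0.0002994+0.000j on G[3,0]
L4: Y=0.000-0.06649j on G[1,4]
R14: Y=0.09259+0.000j on G[3,0]
V1: row V4−V2=2.95, i_V1 at 4,2
solve → V1=-0.2490-0.02363j, V2=-0.003824+0.01422j, V3=0.04310+0.02333j, V4=2.946+0.01422j
aux → i_V1=-0.6376+0.6656j

0.04310+0.02333j V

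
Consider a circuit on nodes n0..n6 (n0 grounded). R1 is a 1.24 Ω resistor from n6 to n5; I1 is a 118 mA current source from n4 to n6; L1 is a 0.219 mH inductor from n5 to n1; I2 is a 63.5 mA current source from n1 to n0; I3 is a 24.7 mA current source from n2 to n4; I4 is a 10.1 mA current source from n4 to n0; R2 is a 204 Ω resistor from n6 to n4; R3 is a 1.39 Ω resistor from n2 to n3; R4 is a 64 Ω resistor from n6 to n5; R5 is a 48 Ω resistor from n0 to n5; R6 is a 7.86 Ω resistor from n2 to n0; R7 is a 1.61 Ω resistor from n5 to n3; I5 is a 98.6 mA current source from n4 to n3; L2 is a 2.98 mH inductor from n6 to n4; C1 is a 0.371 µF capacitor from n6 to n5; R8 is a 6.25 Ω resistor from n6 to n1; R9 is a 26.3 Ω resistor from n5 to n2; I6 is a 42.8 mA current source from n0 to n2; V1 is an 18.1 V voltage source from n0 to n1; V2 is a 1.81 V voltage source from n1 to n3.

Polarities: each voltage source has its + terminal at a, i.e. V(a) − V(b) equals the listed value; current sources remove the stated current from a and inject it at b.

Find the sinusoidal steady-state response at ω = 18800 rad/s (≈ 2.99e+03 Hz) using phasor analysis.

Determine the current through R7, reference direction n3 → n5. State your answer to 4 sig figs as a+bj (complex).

-0.5811+0.1623j A

Element admittances at ω=18800 rad/s:
  Y(R1) = 0.8065+0.000j S between n6,n5
  I1: injects 0.118 A into n6 (from n4)
  Y(L1) = 0.000-0.2429j S between n5,n1
  I2: injects 0.0635 A into n0 (from n1)
  I3: injects 0.0247 A into n4 (from n2)
  I4: injects 0.0101 A into n0 (from n4)
  Y(R2) = 0.004902+0.000j S between n6,n4
  Y(R3) = 0.7194+0.000j S between n2,n3
  Y(R4) = 0.01562+0.000j S between n6,n5
  Y(R5) = 0.02083+0.000j S between n0,n5
  Y(R6) = 0.1272+0.000j S between n2,n0
  Y(R7) = 0.6211+0.000j S between n5,n3
  I5: injects 0.0986 A into n3 (from n4)
  Y(L2) = 0.000-0.01785j S between n6,n4
  Y(C1) = 0.000+0.006975j S between n6,n5
  Y(R8) = 0.1600+0.000j S between n6,n1
  Y(R9) = 0.03802+0.000j S between n5,n2
  I6: injects 0.0428 A into n2 (from n0)
  V1: constraint V(n0)−V(n1) = 18.1
  V2: constraint V(n1)−V(n3) = 1.81
Assemble and solve the 8×8 MNA system:
  V(n1)=-18.10+0.000j  V(n2)=-16.99-0.01123j  V(n3)=-19.91+0.000j  V(n4)=-21.81-10.74j  V(n5)=-18.97-0.2614j  V(n6)=-18.92-0.2192j
  i(V1)=-2.526-0.006875j  i(V2)=-2.783+0.1704j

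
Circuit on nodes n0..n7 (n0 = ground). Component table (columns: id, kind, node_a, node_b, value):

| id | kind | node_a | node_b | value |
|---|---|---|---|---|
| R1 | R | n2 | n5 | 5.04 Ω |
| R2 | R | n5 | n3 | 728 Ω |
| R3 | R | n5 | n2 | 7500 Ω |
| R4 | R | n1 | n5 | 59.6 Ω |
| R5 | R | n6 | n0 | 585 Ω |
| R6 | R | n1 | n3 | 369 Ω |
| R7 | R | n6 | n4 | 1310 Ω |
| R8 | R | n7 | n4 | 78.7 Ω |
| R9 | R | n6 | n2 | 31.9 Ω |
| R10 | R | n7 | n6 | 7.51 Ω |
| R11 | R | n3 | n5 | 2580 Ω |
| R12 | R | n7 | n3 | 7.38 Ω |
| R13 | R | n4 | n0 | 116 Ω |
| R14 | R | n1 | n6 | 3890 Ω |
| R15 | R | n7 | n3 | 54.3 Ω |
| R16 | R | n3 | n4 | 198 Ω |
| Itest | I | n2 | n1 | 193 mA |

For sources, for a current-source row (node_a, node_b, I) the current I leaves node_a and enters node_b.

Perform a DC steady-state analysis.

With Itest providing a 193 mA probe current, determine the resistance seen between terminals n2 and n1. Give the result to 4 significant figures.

R_eq = 55.24 Ω

Apply KCL at each of the 7 non-ground nodes and solve the resulting linear system.
Node n1: branches {R4, R6, R14, Itest} → V_1 = 9.616
Node n2: branches {R1, R3, R9, Itest} → V_2 = -1.045
Node n3: branches {R2, R6, R11, R12, R15, R16} → V_3 = 0.1714
Node n4: branches {R7, R8, R13, R16} → V_4 = 0.03367
Node n5: branches {R1, R2, R3, R4, R11} → V_5 = -0.2112
Node n6: branches {R5, R7, R9, R10, R14} → V_6 = -0.1698
Node n7: branches {R8, R10, R12, R15} → V_7 = 0.01400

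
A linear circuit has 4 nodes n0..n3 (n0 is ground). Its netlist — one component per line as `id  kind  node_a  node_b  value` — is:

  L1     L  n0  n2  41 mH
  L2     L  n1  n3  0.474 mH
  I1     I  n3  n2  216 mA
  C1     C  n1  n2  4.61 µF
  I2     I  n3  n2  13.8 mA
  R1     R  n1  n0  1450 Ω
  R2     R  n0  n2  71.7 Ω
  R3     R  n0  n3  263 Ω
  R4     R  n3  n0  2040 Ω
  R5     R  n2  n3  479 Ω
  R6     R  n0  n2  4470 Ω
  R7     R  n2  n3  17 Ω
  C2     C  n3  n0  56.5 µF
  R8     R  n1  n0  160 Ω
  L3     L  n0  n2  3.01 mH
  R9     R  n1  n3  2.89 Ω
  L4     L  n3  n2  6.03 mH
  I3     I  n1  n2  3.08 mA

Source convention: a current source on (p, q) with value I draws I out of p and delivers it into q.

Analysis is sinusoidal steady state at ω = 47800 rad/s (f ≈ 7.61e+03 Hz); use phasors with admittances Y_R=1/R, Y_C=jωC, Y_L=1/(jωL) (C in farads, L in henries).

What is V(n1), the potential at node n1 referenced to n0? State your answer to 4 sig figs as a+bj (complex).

MNA unknowns: 3 node voltages V₁..V_3
L1: Y=0.000-0.0005103j on G[0,2]
L2: Y=0.000-0.04414j on G[1,3]
I1: z[3]−=0.216, z[2]+=0.216
C1: Y=0.000+0.2204j on G[1,2]
I2: z[3]−=0.0138, z[2]+=0.0138
R1: Y=0.0006897+0.000j on G[1,0]
R2: Y=0.01395+0.000j on G[0,2]
R3: Y=0.003802+0.000j on G[0,3]
R4: Y=0.0004902+0.000j on G[3,0]
R5: Y=0.002088+0.000j on G[2,3]
R6: Y=0.0002237+0.000j on G[0,2]
R7: Y=0.05882+0.000j on G[2,3]
C2: Y=0.000+2.701j on G[3,0]
R8: Y=0.006250+0.000j on G[1,0]
L3: Y=0.000-0.006950j on G[0,2]
R9: Y=0.3460+0.000j on G[1,3]
L4: Y=0.000-0.003469j on G[3,2]
I3: z[1]−=0.00308, z[2]+=0.00308
solve → V1=0.4914+0.2191j, V2=0.7395-0.6178j, V3=0.004716+0.003444j

0.4914+0.2191j V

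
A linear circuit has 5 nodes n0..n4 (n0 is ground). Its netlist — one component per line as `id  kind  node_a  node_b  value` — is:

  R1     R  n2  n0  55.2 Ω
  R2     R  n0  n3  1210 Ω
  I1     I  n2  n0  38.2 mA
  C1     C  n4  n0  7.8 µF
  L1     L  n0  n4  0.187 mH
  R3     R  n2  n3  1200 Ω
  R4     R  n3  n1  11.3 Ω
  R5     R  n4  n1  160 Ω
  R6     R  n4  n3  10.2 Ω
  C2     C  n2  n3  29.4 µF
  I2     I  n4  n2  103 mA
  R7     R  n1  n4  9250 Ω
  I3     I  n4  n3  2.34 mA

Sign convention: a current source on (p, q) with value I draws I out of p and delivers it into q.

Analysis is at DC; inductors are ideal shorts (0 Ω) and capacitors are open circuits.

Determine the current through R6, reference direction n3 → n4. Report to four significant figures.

0.004818 A

MNA unknowns: 4 node voltages V₁..V_4 plus 1 source current (L1)
R1: Y=0.01812 on G[2,0]
R2: Y=0.0008264 on G[0,3]
I1: z[2]−=0.0382, z[0]+=0.0382
C1: Y=0.000 on G[4,0]
L1: row V0−V4=0, i_L1 at 0,4
R3: Y=0.0008333 on G[2,3]
R4: Y=0.08850 on G[3,1]
R5: Y=0.006250 on G[4,1]
R6: Y=0.09804 on G[4,3]
C2: Y=0.000 on G[2,3]
I2: z[4]−=0.103, z[2]+=0.103
R7: Y=0.0001081 on G[1,4]
I3: z[4]−=0.00234, z[3]+=0.00234
solve → V1=0.04585, V2=3.422, V3=0.04915, V4=0.000
aux → i_L1=0.1002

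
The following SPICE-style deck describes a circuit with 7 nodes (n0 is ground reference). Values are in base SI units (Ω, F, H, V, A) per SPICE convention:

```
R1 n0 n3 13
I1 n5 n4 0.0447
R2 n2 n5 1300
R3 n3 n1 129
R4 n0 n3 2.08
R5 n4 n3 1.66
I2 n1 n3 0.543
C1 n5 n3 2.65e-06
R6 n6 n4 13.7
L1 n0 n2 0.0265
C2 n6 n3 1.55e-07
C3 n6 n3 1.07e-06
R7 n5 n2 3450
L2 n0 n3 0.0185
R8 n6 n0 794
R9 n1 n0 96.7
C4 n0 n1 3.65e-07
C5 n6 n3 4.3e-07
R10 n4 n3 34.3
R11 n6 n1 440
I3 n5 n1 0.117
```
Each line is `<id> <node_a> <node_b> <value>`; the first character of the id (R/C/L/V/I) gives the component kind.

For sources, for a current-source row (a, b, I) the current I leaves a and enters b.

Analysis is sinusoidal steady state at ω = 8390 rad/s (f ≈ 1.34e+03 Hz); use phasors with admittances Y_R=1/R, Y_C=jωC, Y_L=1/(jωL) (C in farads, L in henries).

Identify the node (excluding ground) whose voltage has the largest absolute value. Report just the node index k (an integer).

MNA unknowns: 6 node voltages V₁..V_6
R1: Y=0.07692+0.000j on G[0,3]
I1: z[5]−=0.0447, z[4]+=0.0447
R2: Y=0.0007692+0.000j on G[2,5]
R3: Y=0.007752+0.000j on G[3,1]
R4: Y=0.4808+0.000j on G[0,3]
R5: Y=0.6024+0.000j on G[4,3]
I2: z[1]−=0.543, z[3]+=0.543
C1: Y=0.000+0.02223j on G[5,3]
R6: Y=0.07299+0.000j on G[6,4]
L1: Y=0.000-0.004498j on G[0,2]
C2: Y=0.000+0.001300j on G[6,3]
C3: Y=0.000+0.008977j on G[6,3]
R7: Y=0.0002899+0.000j on G[5,2]
L2: Y=0.000-0.006443j on G[0,3]
R8: Y=0.001259+0.000j on G[6,0]
R9: Y=0.01034+0.000j on G[1,0]
C4: Y=0.000+0.003062j on G[0,1]
C5: Y=0.000+0.003608j on G[6,3]
R10: Y=0.02915+0.000j on G[4,3]
R11: Y=0.002273+0.000j on G[6,1]
I3: z[5]−=0.117, z[1]+=0.117
solve → V1=-20.32+3.102j, V2=-1.648+0.4015j, V3=0.3906+0.04471j, V4=0.3940+0.06714j, V5=0.05724+7.399j, V6=-0.1885+0.2612j

1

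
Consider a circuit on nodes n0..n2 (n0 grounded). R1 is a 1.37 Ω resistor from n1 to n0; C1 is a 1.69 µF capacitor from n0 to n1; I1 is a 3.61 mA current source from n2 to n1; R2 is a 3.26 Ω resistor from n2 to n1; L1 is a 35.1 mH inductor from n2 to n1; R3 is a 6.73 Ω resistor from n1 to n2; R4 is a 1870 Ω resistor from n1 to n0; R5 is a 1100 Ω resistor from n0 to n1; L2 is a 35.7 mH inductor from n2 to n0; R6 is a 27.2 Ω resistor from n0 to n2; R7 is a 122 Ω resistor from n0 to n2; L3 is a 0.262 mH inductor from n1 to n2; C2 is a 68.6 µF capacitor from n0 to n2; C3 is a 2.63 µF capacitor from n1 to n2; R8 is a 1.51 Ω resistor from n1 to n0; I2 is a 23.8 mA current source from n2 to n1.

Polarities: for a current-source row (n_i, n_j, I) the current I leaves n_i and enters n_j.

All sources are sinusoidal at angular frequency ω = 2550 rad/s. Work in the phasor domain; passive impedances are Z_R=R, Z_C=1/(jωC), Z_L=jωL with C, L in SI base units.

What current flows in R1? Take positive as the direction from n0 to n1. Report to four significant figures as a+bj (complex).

MNA unknowns: 2 node voltages V₁..V_2
R1: Y=0.7299+0.000j on G[1,0]
C1: Y=0.000+0.004309j on G[0,1]
I1: z[2]−=0.00361, z[1]+=0.00361
R2: Y=0.3067+0.000j on G[2,1]
L1: Y=0.000-0.01117j on G[2,1]
R3: Y=0.1486+0.000j on G[1,2]
R4: Y=0.0005348+0.000j on G[1,0]
R5: Y=0.0009091+0.000j on G[0,1]
L2: Y=0.000-0.01098j on G[2,0]
R6: Y=0.03676+0.000j on G[0,2]
R7: Y=0.008197+0.000j on G[0,2]
L3: Y=0.000-1.497j on G[1,2]
C2: Y=0.000+0.1749j on G[0,2]
C3: Y=0.000+0.006706j on G[1,2]
R8: Y=0.6623+0.000j on G[1,0]
I2: z[2]−=0.0238, z[1]+=0.0238
solve → V1=-0.001630+0.001517j, V2=-0.008408-0.01620j

0.001190-0.001107j A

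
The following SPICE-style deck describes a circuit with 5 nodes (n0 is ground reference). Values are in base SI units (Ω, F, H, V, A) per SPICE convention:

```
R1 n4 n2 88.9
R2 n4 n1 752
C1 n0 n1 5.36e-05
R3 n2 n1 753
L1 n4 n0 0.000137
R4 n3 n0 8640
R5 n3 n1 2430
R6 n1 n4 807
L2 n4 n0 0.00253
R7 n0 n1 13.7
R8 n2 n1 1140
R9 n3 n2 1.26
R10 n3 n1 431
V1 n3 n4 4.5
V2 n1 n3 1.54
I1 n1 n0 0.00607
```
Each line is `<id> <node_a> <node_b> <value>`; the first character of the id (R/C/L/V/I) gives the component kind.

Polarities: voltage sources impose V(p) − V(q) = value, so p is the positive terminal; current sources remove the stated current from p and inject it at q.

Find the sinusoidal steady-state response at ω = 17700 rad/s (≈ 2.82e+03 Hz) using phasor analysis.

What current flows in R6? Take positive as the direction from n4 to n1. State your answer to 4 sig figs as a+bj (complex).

-0.007485+0.000j A

MNA unknowns: 4 node voltages V₁..V_4 plus 2 source currents (V1, V2)
R1: Y=0.01125+0.000j on G[4,2]
R2: Y=0.001330+0.000j on G[4,1]
C1: Y=0.000+0.9487j on G[0,1]
R3: Y=0.001328+0.000j on G[2,1]
L1: Y=0.000-0.4124j on G[4,0]
R4: Y=0.0001157+0.000j on G[3,0]
R5: Y=0.0004115+0.000j on G[3,1]
R6: Y=0.001239+0.000j on G[1,4]
L2: Y=0.000-0.02233j on G[4,0]
R7: Y=0.07299+0.000j on G[0,1]
R8: Y=0.0008772+0.000j on G[2,1]
R9: Y=0.7937+0.000j on G[3,2]
R10: Y=0.002320+0.000j on G[3,1]
V1: row V3−V4=4.5, i_V1 at 3,4
V2: row V1−V3=1.54, i_V2 at 1,3
I1: z[1]−=0.00607, z[0]+=0.00607
solve → V1=-5.009-0.7009j, V2=-6.607-0.7009j, V3=-6.549-0.7009j, V4=-11.05-0.7009j
aux → i_V1=-0.3702+4.803j, i_V2=-0.3287+4.803j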